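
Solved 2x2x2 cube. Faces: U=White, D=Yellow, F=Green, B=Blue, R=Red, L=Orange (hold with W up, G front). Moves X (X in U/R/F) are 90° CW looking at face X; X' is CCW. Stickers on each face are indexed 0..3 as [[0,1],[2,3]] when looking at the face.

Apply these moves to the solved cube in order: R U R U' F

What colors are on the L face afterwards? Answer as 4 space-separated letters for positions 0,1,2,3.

After move 1 (R): R=RRRR U=WGWG F=GYGY D=YBYB B=WBWB
After move 2 (U): U=WWGG F=RRGY R=WBRR B=OOWB L=GYOO
After move 3 (R): R=RWRB U=WRGY F=RBGB D=YWYO B=GOWB
After move 4 (U'): U=RYWG F=GYGB R=RBRB B=RWWB L=GOOO
After move 5 (F): F=GGBY U=RYOO R=WBGB D=RRYO L=GYOW
Query: L face = GYOW

Answer: G Y O W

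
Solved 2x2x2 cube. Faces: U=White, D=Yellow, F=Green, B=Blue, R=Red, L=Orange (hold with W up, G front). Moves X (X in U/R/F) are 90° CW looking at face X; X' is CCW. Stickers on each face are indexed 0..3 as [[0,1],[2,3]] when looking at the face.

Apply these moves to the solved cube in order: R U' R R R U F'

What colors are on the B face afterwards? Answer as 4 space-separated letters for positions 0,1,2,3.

Answer: W B B B

Derivation:
After move 1 (R): R=RRRR U=WGWG F=GYGY D=YBYB B=WBWB
After move 2 (U'): U=GGWW F=OOGY R=GYRR B=RRWB L=WBOO
After move 3 (R): R=RGRY U=GOWY F=OBGB D=YWYR B=WRGB
After move 4 (R): R=RRYG U=GBWB F=OWGR D=YGYW B=YROB
After move 5 (R): R=YRGR U=GWWR F=OGGW D=YOYY B=BRBB
After move 6 (U): U=WGRW F=YRGW R=BRGR B=WBBB L=OGOO
After move 7 (F'): F=RWYG U=WGBG R=ORYR D=GOYY L=OWOR
Query: B face = WBBB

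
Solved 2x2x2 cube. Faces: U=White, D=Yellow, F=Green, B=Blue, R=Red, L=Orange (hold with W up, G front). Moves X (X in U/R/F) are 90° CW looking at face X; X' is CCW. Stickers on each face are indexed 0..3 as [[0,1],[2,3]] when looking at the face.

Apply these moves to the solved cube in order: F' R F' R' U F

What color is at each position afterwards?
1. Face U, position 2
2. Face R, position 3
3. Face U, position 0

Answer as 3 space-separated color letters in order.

Answer: R O Y

Derivation:
After move 1 (F'): F=GGGG U=WWRR R=YRYR D=OOYY L=OWOW
After move 2 (R): R=YYRR U=WGRG F=GOGY D=OBYB B=RBWB
After move 3 (F'): F=OYGG U=WGYR R=BYOR D=WWYB L=OGOR
After move 4 (R'): R=YRBO U=WWYR F=OGGR D=WYYG B=BBWB
After move 5 (U): U=YWRW F=YRGR R=BBBO B=OGWB L=OGOR
After move 6 (F): F=GYRR U=YWRG R=RBWO D=BBYG L=OWOY
Query 1: U[2] = R
Query 2: R[3] = O
Query 3: U[0] = Y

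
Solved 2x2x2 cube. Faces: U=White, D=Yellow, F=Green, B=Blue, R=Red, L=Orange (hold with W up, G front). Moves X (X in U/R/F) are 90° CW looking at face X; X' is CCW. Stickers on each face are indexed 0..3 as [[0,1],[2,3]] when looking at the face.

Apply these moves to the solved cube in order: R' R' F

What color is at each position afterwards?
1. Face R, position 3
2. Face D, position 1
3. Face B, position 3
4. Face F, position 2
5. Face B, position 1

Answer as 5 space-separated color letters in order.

After move 1 (R'): R=RRRR U=WBWB F=GWGW D=YGYG B=YBYB
After move 2 (R'): R=RRRR U=WYWY F=GBGB D=YWYW B=GBGB
After move 3 (F): F=GGBB U=WYOO R=WRYR D=RRYW L=OYOW
Query 1: R[3] = R
Query 2: D[1] = R
Query 3: B[3] = B
Query 4: F[2] = B
Query 5: B[1] = B

Answer: R R B B B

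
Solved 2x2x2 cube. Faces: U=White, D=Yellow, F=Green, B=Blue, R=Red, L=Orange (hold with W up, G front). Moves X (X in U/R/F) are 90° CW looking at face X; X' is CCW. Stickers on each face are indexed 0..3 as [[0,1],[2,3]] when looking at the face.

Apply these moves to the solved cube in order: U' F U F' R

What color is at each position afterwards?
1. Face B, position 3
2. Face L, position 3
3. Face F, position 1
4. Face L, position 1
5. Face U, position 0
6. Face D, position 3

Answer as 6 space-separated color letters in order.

Answer: B B Y W O B

Derivation:
After move 1 (U'): U=WWWW F=OOGG R=GGRR B=RRBB L=BBOO
After move 2 (F): F=GOGO U=WWOB R=WGWR D=RGYY L=BYOY
After move 3 (U): U=OWBW F=WGGO R=RRWR B=BYBB L=GOOY
After move 4 (F'): F=GOWG U=OWRW R=GRRR D=OYYY L=GWOB
After move 5 (R): R=RGRR U=OORG F=GYWY D=OBYB B=WYWB
Query 1: B[3] = B
Query 2: L[3] = B
Query 3: F[1] = Y
Query 4: L[1] = W
Query 5: U[0] = O
Query 6: D[3] = B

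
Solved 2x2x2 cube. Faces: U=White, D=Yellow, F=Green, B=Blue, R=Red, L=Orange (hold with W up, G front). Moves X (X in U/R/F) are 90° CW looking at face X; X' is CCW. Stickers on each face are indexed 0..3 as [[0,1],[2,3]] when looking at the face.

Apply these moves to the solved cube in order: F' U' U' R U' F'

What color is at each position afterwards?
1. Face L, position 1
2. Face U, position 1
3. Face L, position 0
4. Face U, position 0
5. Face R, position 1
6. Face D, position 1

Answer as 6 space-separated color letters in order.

Answer: W G W B O W

Derivation:
After move 1 (F'): F=GGGG U=WWRR R=YRYR D=OOYY L=OWOW
After move 2 (U'): U=WRWR F=OWGG R=GGYR B=YRBB L=BBOW
After move 3 (U'): U=RRWW F=BBGG R=OWYR B=GGBB L=YROW
After move 4 (R): R=YORW U=RBWG F=BOGY D=OBYG B=WGRB
After move 5 (U'): U=BGRW F=YRGY R=BORW B=YORB L=WGOW
After move 6 (F'): F=RYYG U=BGBR R=BOOW D=GWYG L=WWOR
Query 1: L[1] = W
Query 2: U[1] = G
Query 3: L[0] = W
Query 4: U[0] = B
Query 5: R[1] = O
Query 6: D[1] = W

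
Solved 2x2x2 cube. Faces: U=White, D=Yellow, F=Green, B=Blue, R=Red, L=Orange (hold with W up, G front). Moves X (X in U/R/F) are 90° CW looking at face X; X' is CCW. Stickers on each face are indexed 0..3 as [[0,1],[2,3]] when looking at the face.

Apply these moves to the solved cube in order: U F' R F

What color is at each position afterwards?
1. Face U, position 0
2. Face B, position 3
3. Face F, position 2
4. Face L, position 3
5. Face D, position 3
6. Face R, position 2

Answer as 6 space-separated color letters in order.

Answer: W B Y B O G

Derivation:
After move 1 (U): U=WWWW F=RRGG R=BBRR B=OOBB L=GGOO
After move 2 (F'): F=RGRG U=WWBR R=YBYR D=GOYY L=GWOW
After move 3 (R): R=YYRB U=WGBG F=RORY D=GBYO B=ROWB
After move 4 (F): F=RRYO U=WGWW R=BYGB D=RYYO L=GGOB
Query 1: U[0] = W
Query 2: B[3] = B
Query 3: F[2] = Y
Query 4: L[3] = B
Query 5: D[3] = O
Query 6: R[2] = G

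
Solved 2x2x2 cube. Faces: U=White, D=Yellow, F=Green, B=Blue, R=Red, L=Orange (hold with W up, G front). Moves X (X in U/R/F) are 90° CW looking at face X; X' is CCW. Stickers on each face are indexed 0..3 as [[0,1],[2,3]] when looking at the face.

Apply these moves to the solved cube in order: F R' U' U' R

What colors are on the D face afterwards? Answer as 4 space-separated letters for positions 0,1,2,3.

Answer: R R Y G

Derivation:
After move 1 (F): F=GGGG U=WWOO R=WRWR D=RRYY L=OYOY
After move 2 (R'): R=RRWW U=WBOB F=GWGO D=RGYG B=YBRB
After move 3 (U'): U=BBWO F=OYGO R=GWWW B=RRRB L=YBOY
After move 4 (U'): U=BOBW F=YBGO R=OYWW B=GWRB L=RROY
After move 5 (R): R=WOWY U=BBBO F=YGGG D=RRYG B=WWOB
Query: D face = RRYG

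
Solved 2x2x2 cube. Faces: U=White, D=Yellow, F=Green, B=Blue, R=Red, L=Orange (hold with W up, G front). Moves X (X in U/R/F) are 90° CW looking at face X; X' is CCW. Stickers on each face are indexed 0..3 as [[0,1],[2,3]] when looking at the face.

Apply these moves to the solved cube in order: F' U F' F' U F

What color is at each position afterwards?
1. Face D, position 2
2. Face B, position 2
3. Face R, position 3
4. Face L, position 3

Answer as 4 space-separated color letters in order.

After move 1 (F'): F=GGGG U=WWRR R=YRYR D=OOYY L=OWOW
After move 2 (U): U=RWRW F=YRGG R=BBYR B=OWBB L=GGOW
After move 3 (F'): F=RGYG U=RWBY R=OBOR D=GWYY L=GWOR
After move 4 (F'): F=GGRY U=RWOO R=WBGR D=WRYY L=GYOB
After move 5 (U): U=OROW F=WBRY R=OWGR B=GYBB L=GGOB
After move 6 (F): F=RWYB U=ORBG R=OWWR D=GOYY L=GWOR
Query 1: D[2] = Y
Query 2: B[2] = B
Query 3: R[3] = R
Query 4: L[3] = R

Answer: Y B R R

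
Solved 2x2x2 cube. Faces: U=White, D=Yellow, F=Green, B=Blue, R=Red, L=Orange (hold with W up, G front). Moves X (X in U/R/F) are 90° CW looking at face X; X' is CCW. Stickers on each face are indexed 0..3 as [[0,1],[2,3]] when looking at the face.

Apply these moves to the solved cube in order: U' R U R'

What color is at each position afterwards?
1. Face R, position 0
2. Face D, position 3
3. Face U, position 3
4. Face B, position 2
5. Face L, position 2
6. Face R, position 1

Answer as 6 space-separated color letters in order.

After move 1 (U'): U=WWWW F=OOGG R=GGRR B=RRBB L=BBOO
After move 2 (R): R=RGRG U=WOWG F=OYGY D=YBYR B=WRWB
After move 3 (U): U=WWGO F=RGGY R=WRRG B=BBWB L=OYOO
After move 4 (R'): R=RGWR U=WWGB F=RWGO D=YGYY B=RBBB
Query 1: R[0] = R
Query 2: D[3] = Y
Query 3: U[3] = B
Query 4: B[2] = B
Query 5: L[2] = O
Query 6: R[1] = G

Answer: R Y B B O G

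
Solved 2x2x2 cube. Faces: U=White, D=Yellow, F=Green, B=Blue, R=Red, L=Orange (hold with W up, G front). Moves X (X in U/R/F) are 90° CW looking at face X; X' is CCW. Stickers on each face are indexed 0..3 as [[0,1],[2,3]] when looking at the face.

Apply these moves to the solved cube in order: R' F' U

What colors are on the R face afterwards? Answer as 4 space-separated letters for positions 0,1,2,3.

After move 1 (R'): R=RRRR U=WBWB F=GWGW D=YGYG B=YBYB
After move 2 (F'): F=WWGG U=WBRR R=GRYR D=OOYG L=OBOW
After move 3 (U): U=RWRB F=GRGG R=YBYR B=OBYB L=WWOW
Query: R face = YBYR

Answer: Y B Y R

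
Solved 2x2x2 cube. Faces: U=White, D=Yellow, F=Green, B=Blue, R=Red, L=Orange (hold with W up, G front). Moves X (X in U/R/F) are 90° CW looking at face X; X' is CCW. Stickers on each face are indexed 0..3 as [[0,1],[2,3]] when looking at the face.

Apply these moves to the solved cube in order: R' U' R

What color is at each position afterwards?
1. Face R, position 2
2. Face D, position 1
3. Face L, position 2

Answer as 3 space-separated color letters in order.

After move 1 (R'): R=RRRR U=WBWB F=GWGW D=YGYG B=YBYB
After move 2 (U'): U=BBWW F=OOGW R=GWRR B=RRYB L=YBOO
After move 3 (R): R=RGRW U=BOWW F=OGGG D=YYYR B=WRBB
Query 1: R[2] = R
Query 2: D[1] = Y
Query 3: L[2] = O

Answer: R Y O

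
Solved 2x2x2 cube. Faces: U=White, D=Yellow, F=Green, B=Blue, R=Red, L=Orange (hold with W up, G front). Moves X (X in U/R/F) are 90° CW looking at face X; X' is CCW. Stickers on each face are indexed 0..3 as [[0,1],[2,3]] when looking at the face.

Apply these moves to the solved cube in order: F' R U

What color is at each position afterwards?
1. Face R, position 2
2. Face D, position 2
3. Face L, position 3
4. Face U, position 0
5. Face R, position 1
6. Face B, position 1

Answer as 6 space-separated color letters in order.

Answer: R Y W R B W

Derivation:
After move 1 (F'): F=GGGG U=WWRR R=YRYR D=OOYY L=OWOW
After move 2 (R): R=YYRR U=WGRG F=GOGY D=OBYB B=RBWB
After move 3 (U): U=RWGG F=YYGY R=RBRR B=OWWB L=GOOW
Query 1: R[2] = R
Query 2: D[2] = Y
Query 3: L[3] = W
Query 4: U[0] = R
Query 5: R[1] = B
Query 6: B[1] = W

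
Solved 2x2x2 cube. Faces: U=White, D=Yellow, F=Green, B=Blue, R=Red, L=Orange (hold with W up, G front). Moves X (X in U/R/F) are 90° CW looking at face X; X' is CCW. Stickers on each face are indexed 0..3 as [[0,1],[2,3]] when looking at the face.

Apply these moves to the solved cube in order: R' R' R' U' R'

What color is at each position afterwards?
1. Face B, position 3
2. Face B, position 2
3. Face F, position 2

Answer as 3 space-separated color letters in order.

After move 1 (R'): R=RRRR U=WBWB F=GWGW D=YGYG B=YBYB
After move 2 (R'): R=RRRR U=WYWY F=GBGB D=YWYW B=GBGB
After move 3 (R'): R=RRRR U=WGWG F=GYGY D=YBYB B=WBWB
After move 4 (U'): U=GGWW F=OOGY R=GYRR B=RRWB L=WBOO
After move 5 (R'): R=YRGR U=GWWR F=OGGW D=YOYY B=BRBB
Query 1: B[3] = B
Query 2: B[2] = B
Query 3: F[2] = G

Answer: B B G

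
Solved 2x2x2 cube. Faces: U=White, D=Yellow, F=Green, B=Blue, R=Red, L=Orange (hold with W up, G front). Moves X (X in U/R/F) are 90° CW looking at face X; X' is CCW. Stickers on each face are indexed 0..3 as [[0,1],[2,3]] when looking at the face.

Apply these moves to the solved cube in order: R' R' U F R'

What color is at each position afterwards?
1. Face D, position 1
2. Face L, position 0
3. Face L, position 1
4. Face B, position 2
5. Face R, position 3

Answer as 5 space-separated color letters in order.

Answer: R G Y G Y

Derivation:
After move 1 (R'): R=RRRR U=WBWB F=GWGW D=YGYG B=YBYB
After move 2 (R'): R=RRRR U=WYWY F=GBGB D=YWYW B=GBGB
After move 3 (U): U=WWYY F=RRGB R=GBRR B=OOGB L=GBOO
After move 4 (F): F=GRBR U=WWOB R=YBYR D=RGYW L=GYOW
After move 5 (R'): R=BRYY U=WGOO F=GWBB D=RRYR B=WOGB
Query 1: D[1] = R
Query 2: L[0] = G
Query 3: L[1] = Y
Query 4: B[2] = G
Query 5: R[3] = Y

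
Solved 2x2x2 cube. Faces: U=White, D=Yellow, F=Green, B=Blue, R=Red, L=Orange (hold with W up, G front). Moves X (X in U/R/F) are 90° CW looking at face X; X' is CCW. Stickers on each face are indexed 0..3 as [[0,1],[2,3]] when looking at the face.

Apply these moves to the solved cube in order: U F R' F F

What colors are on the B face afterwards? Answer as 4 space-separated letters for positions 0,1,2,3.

Answer: Y O B B

Derivation:
After move 1 (U): U=WWWW F=RRGG R=BBRR B=OOBB L=GGOO
After move 2 (F): F=GRGR U=WWOG R=WBWR D=RBYY L=GYOY
After move 3 (R'): R=BRWW U=WBOO F=GWGG D=RRYR B=YOBB
After move 4 (F): F=GGGW U=WBYY R=OROW D=WBYR L=GROR
After move 5 (F): F=GGWG U=WBRR R=YRYW D=OOYR L=GWOB
Query: B face = YOBB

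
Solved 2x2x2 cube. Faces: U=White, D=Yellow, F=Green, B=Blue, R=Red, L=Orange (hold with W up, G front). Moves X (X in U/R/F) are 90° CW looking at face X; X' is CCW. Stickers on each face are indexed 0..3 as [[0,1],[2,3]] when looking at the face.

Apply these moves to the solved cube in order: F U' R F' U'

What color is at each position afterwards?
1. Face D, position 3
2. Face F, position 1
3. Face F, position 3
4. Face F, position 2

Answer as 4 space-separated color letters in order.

Answer: W G G O

Derivation:
After move 1 (F): F=GGGG U=WWOO R=WRWR D=RRYY L=OYOY
After move 2 (U'): U=WOWO F=OYGG R=GGWR B=WRBB L=BBOY
After move 3 (R): R=WGRG U=WYWG F=ORGY D=RBYW B=OROB
After move 4 (F'): F=RYOG U=WYWR R=BGRG D=BYYW L=BGOW
After move 5 (U'): U=YRWW F=BGOG R=RYRG B=BGOB L=OROW
Query 1: D[3] = W
Query 2: F[1] = G
Query 3: F[3] = G
Query 4: F[2] = O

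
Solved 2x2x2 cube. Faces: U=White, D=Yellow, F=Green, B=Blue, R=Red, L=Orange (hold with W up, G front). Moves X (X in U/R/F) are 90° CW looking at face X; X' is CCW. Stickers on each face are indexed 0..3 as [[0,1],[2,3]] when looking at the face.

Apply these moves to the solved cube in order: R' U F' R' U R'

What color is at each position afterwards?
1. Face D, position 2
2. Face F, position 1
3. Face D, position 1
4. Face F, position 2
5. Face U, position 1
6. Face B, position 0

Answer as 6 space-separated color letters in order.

Answer: Y W R R O G

Derivation:
After move 1 (R'): R=RRRR U=WBWB F=GWGW D=YGYG B=YBYB
After move 2 (U): U=WWBB F=RRGW R=YBRR B=OOYB L=GWOO
After move 3 (F'): F=RWRG U=WWYR R=GBYR D=WOYG L=GBOB
After move 4 (R'): R=BRGY U=WYYO F=RWRR D=WWYG B=GOOB
After move 5 (U): U=YWOY F=BRRR R=GOGY B=GBOB L=RWOB
After move 6 (R'): R=OYGG U=YOOG F=BWRY D=WRYR B=GBWB
Query 1: D[2] = Y
Query 2: F[1] = W
Query 3: D[1] = R
Query 4: F[2] = R
Query 5: U[1] = O
Query 6: B[0] = G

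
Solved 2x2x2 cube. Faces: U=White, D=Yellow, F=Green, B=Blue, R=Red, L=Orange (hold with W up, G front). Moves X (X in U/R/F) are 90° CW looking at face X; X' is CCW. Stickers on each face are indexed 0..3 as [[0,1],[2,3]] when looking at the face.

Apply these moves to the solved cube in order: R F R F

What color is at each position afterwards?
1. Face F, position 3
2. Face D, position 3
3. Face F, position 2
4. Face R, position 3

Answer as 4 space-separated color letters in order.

After move 1 (R): R=RRRR U=WGWG F=GYGY D=YBYB B=WBWB
After move 2 (F): F=GGYY U=WGOO R=WRGR D=RRYB L=OYOB
After move 3 (R): R=GWRR U=WGOY F=GRYB D=RWYW B=OBGB
After move 4 (F): F=YGBR U=WGBY R=OWYR D=RGYW L=OROW
Query 1: F[3] = R
Query 2: D[3] = W
Query 3: F[2] = B
Query 4: R[3] = R

Answer: R W B R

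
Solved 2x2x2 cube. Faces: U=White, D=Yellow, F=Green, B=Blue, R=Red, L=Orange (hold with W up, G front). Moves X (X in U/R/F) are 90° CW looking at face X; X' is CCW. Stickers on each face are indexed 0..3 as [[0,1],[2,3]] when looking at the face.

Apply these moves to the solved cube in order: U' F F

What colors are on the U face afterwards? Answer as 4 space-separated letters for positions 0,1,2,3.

After move 1 (U'): U=WWWW F=OOGG R=GGRR B=RRBB L=BBOO
After move 2 (F): F=GOGO U=WWOB R=WGWR D=RGYY L=BYOY
After move 3 (F): F=GGOO U=WWYY R=OGBR D=WWYY L=BROG
Query: U face = WWYY

Answer: W W Y Y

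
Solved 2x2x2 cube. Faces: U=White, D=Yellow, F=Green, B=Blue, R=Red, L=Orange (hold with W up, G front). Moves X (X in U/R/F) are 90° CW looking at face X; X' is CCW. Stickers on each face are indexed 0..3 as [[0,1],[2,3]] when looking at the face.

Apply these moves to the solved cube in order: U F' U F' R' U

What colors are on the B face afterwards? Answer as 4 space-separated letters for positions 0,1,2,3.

After move 1 (U): U=WWWW F=RRGG R=BBRR B=OOBB L=GGOO
After move 2 (F'): F=RGRG U=WWBR R=YBYR D=GOYY L=GWOW
After move 3 (U): U=BWRW F=YBRG R=OOYR B=GWBB L=RGOW
After move 4 (F'): F=BGYR U=BWOY R=OOGR D=GWYY L=RWOR
After move 5 (R'): R=OROG U=BBOG F=BWYY D=GGYR B=YWWB
After move 6 (U): U=OBGB F=ORYY R=YWOG B=RWWB L=BWOR
Query: B face = RWWB

Answer: R W W B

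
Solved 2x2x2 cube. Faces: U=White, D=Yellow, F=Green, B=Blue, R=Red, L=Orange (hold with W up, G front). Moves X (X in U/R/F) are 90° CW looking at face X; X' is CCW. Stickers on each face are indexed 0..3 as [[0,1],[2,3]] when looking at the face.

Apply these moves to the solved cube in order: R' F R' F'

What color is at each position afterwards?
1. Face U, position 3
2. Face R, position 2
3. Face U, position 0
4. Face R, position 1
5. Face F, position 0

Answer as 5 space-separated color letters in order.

Answer: W R W R B

Derivation:
After move 1 (R'): R=RRRR U=WBWB F=GWGW D=YGYG B=YBYB
After move 2 (F): F=GGWW U=WBOO R=WRBR D=RRYG L=OYOG
After move 3 (R'): R=RRWB U=WYOY F=GBWO D=RGYW B=GBRB
After move 4 (F'): F=BOGW U=WYRW R=GRRB D=YGYW L=OYOO
Query 1: U[3] = W
Query 2: R[2] = R
Query 3: U[0] = W
Query 4: R[1] = R
Query 5: F[0] = B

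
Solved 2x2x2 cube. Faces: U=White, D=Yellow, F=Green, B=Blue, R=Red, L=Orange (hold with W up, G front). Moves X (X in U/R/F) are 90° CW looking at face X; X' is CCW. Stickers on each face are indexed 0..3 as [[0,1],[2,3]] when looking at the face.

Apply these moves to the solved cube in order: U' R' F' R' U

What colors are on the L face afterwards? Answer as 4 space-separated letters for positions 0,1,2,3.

Answer: W B O W

Derivation:
After move 1 (U'): U=WWWW F=OOGG R=GGRR B=RRBB L=BBOO
After move 2 (R'): R=GRGR U=WBWR F=OWGW D=YOYG B=YRYB
After move 3 (F'): F=WWOG U=WBGG R=ORYR D=BOYG L=BROW
After move 4 (R'): R=RROY U=WYGY F=WBOG D=BWYG B=GROB
After move 5 (U): U=GWYY F=RROG R=GROY B=BROB L=WBOW
Query: L face = WBOW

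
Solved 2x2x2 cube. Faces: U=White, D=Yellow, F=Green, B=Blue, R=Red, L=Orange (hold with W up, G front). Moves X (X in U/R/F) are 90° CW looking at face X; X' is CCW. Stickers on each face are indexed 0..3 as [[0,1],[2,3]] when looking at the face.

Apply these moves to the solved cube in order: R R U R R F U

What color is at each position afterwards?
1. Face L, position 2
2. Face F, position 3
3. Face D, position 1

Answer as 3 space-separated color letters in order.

Answer: O G R

Derivation:
After move 1 (R): R=RRRR U=WGWG F=GYGY D=YBYB B=WBWB
After move 2 (R): R=RRRR U=WYWY F=GBGB D=YWYW B=GBGB
After move 3 (U): U=WWYY F=RRGB R=GBRR B=OOGB L=GBOO
After move 4 (R): R=RGRB U=WRYB F=RWGW D=YGYO B=YOWB
After move 5 (R): R=RRBG U=WWYW F=RGGO D=YWYY B=BORB
After move 6 (F): F=GROG U=WWOB R=YRWG D=BRYY L=GYOW
After move 7 (U): U=OWBW F=YROG R=BOWG B=GYRB L=GROW
Query 1: L[2] = O
Query 2: F[3] = G
Query 3: D[1] = R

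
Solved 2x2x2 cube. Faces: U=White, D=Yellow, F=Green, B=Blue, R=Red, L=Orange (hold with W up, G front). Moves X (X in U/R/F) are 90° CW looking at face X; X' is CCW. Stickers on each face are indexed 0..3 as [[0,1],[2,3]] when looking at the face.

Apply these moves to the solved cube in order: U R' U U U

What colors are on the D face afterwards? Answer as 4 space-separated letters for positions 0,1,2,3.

After move 1 (U): U=WWWW F=RRGG R=BBRR B=OOBB L=GGOO
After move 2 (R'): R=BRBR U=WBWO F=RWGW D=YRYG B=YOYB
After move 3 (U): U=WWOB F=BRGW R=YOBR B=GGYB L=RWOO
After move 4 (U): U=OWBW F=YOGW R=GGBR B=RWYB L=BROO
After move 5 (U): U=BOWW F=GGGW R=RWBR B=BRYB L=YOOO
Query: D face = YRYG

Answer: Y R Y G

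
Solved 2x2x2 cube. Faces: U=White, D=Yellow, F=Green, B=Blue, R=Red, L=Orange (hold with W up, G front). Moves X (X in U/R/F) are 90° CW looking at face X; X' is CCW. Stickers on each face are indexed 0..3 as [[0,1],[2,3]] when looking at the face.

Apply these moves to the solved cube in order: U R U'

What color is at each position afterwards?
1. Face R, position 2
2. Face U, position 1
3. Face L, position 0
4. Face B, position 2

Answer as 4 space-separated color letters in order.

Answer: R G W W

Derivation:
After move 1 (U): U=WWWW F=RRGG R=BBRR B=OOBB L=GGOO
After move 2 (R): R=RBRB U=WRWG F=RYGY D=YBYO B=WOWB
After move 3 (U'): U=RGWW F=GGGY R=RYRB B=RBWB L=WOOO
Query 1: R[2] = R
Query 2: U[1] = G
Query 3: L[0] = W
Query 4: B[2] = W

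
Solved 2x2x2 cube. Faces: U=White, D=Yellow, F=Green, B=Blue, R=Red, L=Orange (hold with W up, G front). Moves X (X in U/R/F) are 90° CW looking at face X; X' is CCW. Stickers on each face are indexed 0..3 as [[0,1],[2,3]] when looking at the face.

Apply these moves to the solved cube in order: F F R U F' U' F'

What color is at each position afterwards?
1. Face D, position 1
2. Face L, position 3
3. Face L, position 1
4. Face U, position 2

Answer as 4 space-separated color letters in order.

After move 1 (F): F=GGGG U=WWOO R=WRWR D=RRYY L=OYOY
After move 2 (F): F=GGGG U=WWYY R=OROR D=WWYY L=OROR
After move 3 (R): R=OORR U=WGYG F=GWGY D=WBYB B=YBWB
After move 4 (U): U=YWGG F=OOGY R=YBRR B=ORWB L=GWOR
After move 5 (F'): F=OYOG U=YWYR R=BBWR D=WRYB L=GGOG
After move 6 (U'): U=WRYY F=GGOG R=OYWR B=BBWB L=OROG
After move 7 (F'): F=GGGO U=WROW R=RYWR D=RGYB L=OYOY
Query 1: D[1] = G
Query 2: L[3] = Y
Query 3: L[1] = Y
Query 4: U[2] = O

Answer: G Y Y O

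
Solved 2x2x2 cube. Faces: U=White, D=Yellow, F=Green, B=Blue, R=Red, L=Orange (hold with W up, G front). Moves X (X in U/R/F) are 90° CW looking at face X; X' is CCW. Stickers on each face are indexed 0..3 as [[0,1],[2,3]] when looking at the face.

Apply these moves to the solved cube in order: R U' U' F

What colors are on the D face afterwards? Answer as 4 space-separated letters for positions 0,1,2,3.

After move 1 (R): R=RRRR U=WGWG F=GYGY D=YBYB B=WBWB
After move 2 (U'): U=GGWW F=OOGY R=GYRR B=RRWB L=WBOO
After move 3 (U'): U=GWGW F=WBGY R=OORR B=GYWB L=RROO
After move 4 (F): F=GWYB U=GWOR R=GOWR D=ROYB L=RYOB
Query: D face = ROYB

Answer: R O Y B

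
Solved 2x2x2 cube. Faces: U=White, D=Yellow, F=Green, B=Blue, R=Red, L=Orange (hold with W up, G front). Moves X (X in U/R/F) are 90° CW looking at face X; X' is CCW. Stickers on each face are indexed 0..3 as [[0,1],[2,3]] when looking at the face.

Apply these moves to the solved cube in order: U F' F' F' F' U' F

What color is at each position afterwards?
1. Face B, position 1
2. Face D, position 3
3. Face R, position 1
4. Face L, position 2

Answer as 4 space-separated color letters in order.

Answer: B Y R O

Derivation:
After move 1 (U): U=WWWW F=RRGG R=BBRR B=OOBB L=GGOO
After move 2 (F'): F=RGRG U=WWBR R=YBYR D=GOYY L=GWOW
After move 3 (F'): F=GGRR U=WWYY R=OBGR D=WWYY L=GROB
After move 4 (F'): F=GRGR U=WWOG R=WBWR D=RBYY L=GYOY
After move 5 (F'): F=RRGG U=WWWW R=BBRR D=YYYY L=GGOO
After move 6 (U'): U=WWWW F=GGGG R=RRRR B=BBBB L=OOOO
After move 7 (F): F=GGGG U=WWOO R=WRWR D=RRYY L=OYOY
Query 1: B[1] = B
Query 2: D[3] = Y
Query 3: R[1] = R
Query 4: L[2] = O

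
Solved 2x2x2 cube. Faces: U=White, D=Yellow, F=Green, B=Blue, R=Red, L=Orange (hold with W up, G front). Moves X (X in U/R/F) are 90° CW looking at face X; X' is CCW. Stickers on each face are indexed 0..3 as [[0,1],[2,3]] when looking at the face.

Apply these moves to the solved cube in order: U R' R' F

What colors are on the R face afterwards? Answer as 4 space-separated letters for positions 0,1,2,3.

After move 1 (U): U=WWWW F=RRGG R=BBRR B=OOBB L=GGOO
After move 2 (R'): R=BRBR U=WBWO F=RWGW D=YRYG B=YOYB
After move 3 (R'): R=RRBB U=WYWY F=RBGO D=YWYW B=GORB
After move 4 (F): F=GROB U=WYOG R=WRYB D=BRYW L=GYOW
Query: R face = WRYB

Answer: W R Y B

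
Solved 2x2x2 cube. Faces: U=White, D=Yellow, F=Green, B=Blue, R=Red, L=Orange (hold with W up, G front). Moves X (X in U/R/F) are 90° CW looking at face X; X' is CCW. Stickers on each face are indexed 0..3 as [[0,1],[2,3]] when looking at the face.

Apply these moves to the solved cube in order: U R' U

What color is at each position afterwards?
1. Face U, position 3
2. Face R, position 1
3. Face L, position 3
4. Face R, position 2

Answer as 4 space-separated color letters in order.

Answer: B O O B

Derivation:
After move 1 (U): U=WWWW F=RRGG R=BBRR B=OOBB L=GGOO
After move 2 (R'): R=BRBR U=WBWO F=RWGW D=YRYG B=YOYB
After move 3 (U): U=WWOB F=BRGW R=YOBR B=GGYB L=RWOO
Query 1: U[3] = B
Query 2: R[1] = O
Query 3: L[3] = O
Query 4: R[2] = B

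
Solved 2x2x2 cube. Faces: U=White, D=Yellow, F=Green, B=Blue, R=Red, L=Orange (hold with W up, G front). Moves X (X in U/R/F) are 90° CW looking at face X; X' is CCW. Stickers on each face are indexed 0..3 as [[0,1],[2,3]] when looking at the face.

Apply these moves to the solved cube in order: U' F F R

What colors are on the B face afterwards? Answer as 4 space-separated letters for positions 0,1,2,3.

Answer: Y R W B

Derivation:
After move 1 (U'): U=WWWW F=OOGG R=GGRR B=RRBB L=BBOO
After move 2 (F): F=GOGO U=WWOB R=WGWR D=RGYY L=BYOY
After move 3 (F): F=GGOO U=WWYY R=OGBR D=WWYY L=BROG
After move 4 (R): R=BORG U=WGYO F=GWOY D=WBYR B=YRWB
Query: B face = YRWB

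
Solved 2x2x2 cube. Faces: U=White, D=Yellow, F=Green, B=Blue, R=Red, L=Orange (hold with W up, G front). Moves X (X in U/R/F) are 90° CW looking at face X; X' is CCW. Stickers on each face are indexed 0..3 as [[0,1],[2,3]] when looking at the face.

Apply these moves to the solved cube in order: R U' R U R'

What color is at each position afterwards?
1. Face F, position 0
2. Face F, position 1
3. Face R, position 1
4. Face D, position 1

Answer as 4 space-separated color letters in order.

Answer: R G Y G

Derivation:
After move 1 (R): R=RRRR U=WGWG F=GYGY D=YBYB B=WBWB
After move 2 (U'): U=GGWW F=OOGY R=GYRR B=RRWB L=WBOO
After move 3 (R): R=RGRY U=GOWY F=OBGB D=YWYR B=WRGB
After move 4 (U): U=WGYO F=RGGB R=WRRY B=WBGB L=OBOO
After move 5 (R'): R=RYWR U=WGYW F=RGGO D=YGYB B=RBWB
Query 1: F[0] = R
Query 2: F[1] = G
Query 3: R[1] = Y
Query 4: D[1] = G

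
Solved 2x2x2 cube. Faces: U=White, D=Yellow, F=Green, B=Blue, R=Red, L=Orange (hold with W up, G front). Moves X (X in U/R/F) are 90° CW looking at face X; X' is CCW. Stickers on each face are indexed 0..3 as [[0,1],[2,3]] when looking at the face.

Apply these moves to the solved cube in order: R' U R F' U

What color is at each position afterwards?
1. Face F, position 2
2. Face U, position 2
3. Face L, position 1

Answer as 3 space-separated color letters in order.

Answer: R R G

Derivation:
After move 1 (R'): R=RRRR U=WBWB F=GWGW D=YGYG B=YBYB
After move 2 (U): U=WWBB F=RRGW R=YBRR B=OOYB L=GWOO
After move 3 (R): R=RYRB U=WRBW F=RGGG D=YYYO B=BOWB
After move 4 (F'): F=GGRG U=WRRR R=YYYB D=WOYO L=GWOB
After move 5 (U): U=RWRR F=YYRG R=BOYB B=GWWB L=GGOB
Query 1: F[2] = R
Query 2: U[2] = R
Query 3: L[1] = G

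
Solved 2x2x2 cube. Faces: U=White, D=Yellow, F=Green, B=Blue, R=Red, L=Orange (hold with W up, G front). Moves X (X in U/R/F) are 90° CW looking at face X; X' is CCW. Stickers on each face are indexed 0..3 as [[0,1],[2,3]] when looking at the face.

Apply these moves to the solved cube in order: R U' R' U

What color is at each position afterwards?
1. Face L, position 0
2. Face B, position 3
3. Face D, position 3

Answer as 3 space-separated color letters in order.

Answer: O B Y

Derivation:
After move 1 (R): R=RRRR U=WGWG F=GYGY D=YBYB B=WBWB
After move 2 (U'): U=GGWW F=OOGY R=GYRR B=RRWB L=WBOO
After move 3 (R'): R=YRGR U=GWWR F=OGGW D=YOYY B=BRBB
After move 4 (U): U=WGRW F=YRGW R=BRGR B=WBBB L=OGOO
Query 1: L[0] = O
Query 2: B[3] = B
Query 3: D[3] = Y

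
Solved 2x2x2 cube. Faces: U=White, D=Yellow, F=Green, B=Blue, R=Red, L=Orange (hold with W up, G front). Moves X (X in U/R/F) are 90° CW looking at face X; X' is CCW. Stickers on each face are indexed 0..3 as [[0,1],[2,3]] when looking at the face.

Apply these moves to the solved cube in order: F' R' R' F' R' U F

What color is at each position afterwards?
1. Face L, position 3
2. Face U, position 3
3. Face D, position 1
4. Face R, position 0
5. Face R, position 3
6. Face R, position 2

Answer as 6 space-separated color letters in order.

Answer: B O R G O G

Derivation:
After move 1 (F'): F=GGGG U=WWRR R=YRYR D=OOYY L=OWOW
After move 2 (R'): R=RRYY U=WBRB F=GWGR D=OGYG B=YBOB
After move 3 (R'): R=RYRY U=WORY F=GBGB D=OWYR B=GBGB
After move 4 (F'): F=BBGG U=WORR R=WYOY D=WWYR L=OYOR
After move 5 (R'): R=YYWO U=WGRG F=BOGR D=WBYG B=RBWB
After move 6 (U): U=RWGG F=YYGR R=RBWO B=OYWB L=BOOR
After move 7 (F): F=GYRY U=RWRO R=GBGO D=WRYG L=BWOB
Query 1: L[3] = B
Query 2: U[3] = O
Query 3: D[1] = R
Query 4: R[0] = G
Query 5: R[3] = O
Query 6: R[2] = G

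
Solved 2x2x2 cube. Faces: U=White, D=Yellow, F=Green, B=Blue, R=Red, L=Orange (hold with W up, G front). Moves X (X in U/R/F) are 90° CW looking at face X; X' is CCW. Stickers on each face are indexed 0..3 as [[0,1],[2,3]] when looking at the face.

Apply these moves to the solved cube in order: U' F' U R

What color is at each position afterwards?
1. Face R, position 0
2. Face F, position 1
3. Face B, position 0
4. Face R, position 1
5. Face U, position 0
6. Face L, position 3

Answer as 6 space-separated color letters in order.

Answer: Y O W R G W

Derivation:
After move 1 (U'): U=WWWW F=OOGG R=GGRR B=RRBB L=BBOO
After move 2 (F'): F=OGOG U=WWGR R=YGYR D=BOYY L=BWOW
After move 3 (U): U=GWRW F=YGOG R=RRYR B=BWBB L=OGOW
After move 4 (R): R=YRRR U=GGRG F=YOOY D=BBYB B=WWWB
Query 1: R[0] = Y
Query 2: F[1] = O
Query 3: B[0] = W
Query 4: R[1] = R
Query 5: U[0] = G
Query 6: L[3] = W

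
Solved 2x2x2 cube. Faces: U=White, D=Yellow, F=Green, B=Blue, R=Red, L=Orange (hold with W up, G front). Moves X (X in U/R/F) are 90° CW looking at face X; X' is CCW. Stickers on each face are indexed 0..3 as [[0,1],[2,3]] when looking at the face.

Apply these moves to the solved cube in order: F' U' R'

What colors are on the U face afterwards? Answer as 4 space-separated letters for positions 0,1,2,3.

Answer: W B W Y

Derivation:
After move 1 (F'): F=GGGG U=WWRR R=YRYR D=OOYY L=OWOW
After move 2 (U'): U=WRWR F=OWGG R=GGYR B=YRBB L=BBOW
After move 3 (R'): R=GRGY U=WBWY F=ORGR D=OWYG B=YROB
Query: U face = WBWY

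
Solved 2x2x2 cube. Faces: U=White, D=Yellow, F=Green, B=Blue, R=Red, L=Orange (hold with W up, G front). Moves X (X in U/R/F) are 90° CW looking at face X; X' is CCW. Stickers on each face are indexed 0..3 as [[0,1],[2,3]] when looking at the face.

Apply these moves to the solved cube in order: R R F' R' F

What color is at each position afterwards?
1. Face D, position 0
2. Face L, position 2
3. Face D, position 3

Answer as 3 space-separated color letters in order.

After move 1 (R): R=RRRR U=WGWG F=GYGY D=YBYB B=WBWB
After move 2 (R): R=RRRR U=WYWY F=GBGB D=YWYW B=GBGB
After move 3 (F'): F=BBGG U=WYRR R=WRYR D=OOYW L=OYOW
After move 4 (R'): R=RRWY U=WGRG F=BYGR D=OBYG B=WBOB
After move 5 (F): F=GBRY U=WGWY R=RRGY D=WRYG L=OOOB
Query 1: D[0] = W
Query 2: L[2] = O
Query 3: D[3] = G

Answer: W O G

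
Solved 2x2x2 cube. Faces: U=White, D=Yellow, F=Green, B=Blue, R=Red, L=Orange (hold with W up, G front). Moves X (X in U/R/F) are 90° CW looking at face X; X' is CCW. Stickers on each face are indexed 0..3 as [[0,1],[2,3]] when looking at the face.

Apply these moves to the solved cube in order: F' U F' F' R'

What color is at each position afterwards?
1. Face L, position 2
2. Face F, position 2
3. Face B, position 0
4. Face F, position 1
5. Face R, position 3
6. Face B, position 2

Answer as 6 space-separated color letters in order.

After move 1 (F'): F=GGGG U=WWRR R=YRYR D=OOYY L=OWOW
After move 2 (U): U=RWRW F=YRGG R=BBYR B=OWBB L=GGOW
After move 3 (F'): F=RGYG U=RWBY R=OBOR D=GWYY L=GWOR
After move 4 (F'): F=GGRY U=RWOO R=WBGR D=WRYY L=GYOB
After move 5 (R'): R=BRWG U=RBOO F=GWRO D=WGYY B=YWRB
Query 1: L[2] = O
Query 2: F[2] = R
Query 3: B[0] = Y
Query 4: F[1] = W
Query 5: R[3] = G
Query 6: B[2] = R

Answer: O R Y W G R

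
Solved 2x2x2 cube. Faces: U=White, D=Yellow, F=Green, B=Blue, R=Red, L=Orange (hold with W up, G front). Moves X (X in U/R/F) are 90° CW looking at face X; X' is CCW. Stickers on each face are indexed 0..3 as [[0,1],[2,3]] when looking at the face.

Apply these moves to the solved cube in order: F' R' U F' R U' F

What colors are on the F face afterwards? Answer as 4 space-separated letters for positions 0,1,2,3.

Answer: R G G B

Derivation:
After move 1 (F'): F=GGGG U=WWRR R=YRYR D=OOYY L=OWOW
After move 2 (R'): R=RRYY U=WBRB F=GWGR D=OGYG B=YBOB
After move 3 (U): U=RWBB F=RRGR R=YBYY B=OWOB L=GWOW
After move 4 (F'): F=RRRG U=RWYY R=GBOY D=WWYG L=GBOB
After move 5 (R): R=OGYB U=RRYG F=RWRG D=WOYO B=YWWB
After move 6 (U'): U=RGRY F=GBRG R=RWYB B=OGWB L=YWOB
After move 7 (F): F=RGGB U=RGBW R=RWYB D=YRYO L=YWOO
Query: F face = RGGB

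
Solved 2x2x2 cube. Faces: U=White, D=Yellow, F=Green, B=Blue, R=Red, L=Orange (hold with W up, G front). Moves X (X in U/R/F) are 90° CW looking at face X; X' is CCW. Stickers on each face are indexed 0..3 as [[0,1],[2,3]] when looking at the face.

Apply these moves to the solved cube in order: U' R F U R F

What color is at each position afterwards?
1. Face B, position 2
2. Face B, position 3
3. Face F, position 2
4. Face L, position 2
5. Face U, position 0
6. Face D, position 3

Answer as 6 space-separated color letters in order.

Answer: W B R O O B

Derivation:
After move 1 (U'): U=WWWW F=OOGG R=GGRR B=RRBB L=BBOO
After move 2 (R): R=RGRG U=WOWG F=OYGY D=YBYR B=WRWB
After move 3 (F): F=GOYY U=WOOB R=WGGG D=RRYR L=BYOB
After move 4 (U): U=OWBO F=WGYY R=WRGG B=BYWB L=GOOB
After move 5 (R): R=GWGR U=OGBY F=WRYR D=RWYB B=OYWB
After move 6 (F): F=YWRR U=OGBO R=BWYR D=GGYB L=GROW
Query 1: B[2] = W
Query 2: B[3] = B
Query 3: F[2] = R
Query 4: L[2] = O
Query 5: U[0] = O
Query 6: D[3] = B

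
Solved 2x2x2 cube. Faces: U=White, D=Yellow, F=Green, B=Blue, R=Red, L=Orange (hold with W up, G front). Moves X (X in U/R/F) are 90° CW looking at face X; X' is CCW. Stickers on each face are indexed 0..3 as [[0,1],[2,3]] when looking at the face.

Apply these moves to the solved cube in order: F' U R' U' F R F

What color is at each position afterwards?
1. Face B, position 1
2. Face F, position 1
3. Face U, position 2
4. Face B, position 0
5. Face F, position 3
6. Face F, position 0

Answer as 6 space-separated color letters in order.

After move 1 (F'): F=GGGG U=WWRR R=YRYR D=OOYY L=OWOW
After move 2 (U): U=RWRW F=YRGG R=BBYR B=OWBB L=GGOW
After move 3 (R'): R=BRBY U=RBRO F=YWGW D=ORYG B=YWOB
After move 4 (U'): U=BORR F=GGGW R=YWBY B=BROB L=YWOW
After move 5 (F): F=GGWG U=BOWW R=RWRY D=BYYG L=YOOR
After move 6 (R): R=RRYW U=BGWG F=GYWG D=BOYB B=WROB
After move 7 (F): F=WGGY U=BGRO R=WRGW D=YRYB L=YBOO
Query 1: B[1] = R
Query 2: F[1] = G
Query 3: U[2] = R
Query 4: B[0] = W
Query 5: F[3] = Y
Query 6: F[0] = W

Answer: R G R W Y W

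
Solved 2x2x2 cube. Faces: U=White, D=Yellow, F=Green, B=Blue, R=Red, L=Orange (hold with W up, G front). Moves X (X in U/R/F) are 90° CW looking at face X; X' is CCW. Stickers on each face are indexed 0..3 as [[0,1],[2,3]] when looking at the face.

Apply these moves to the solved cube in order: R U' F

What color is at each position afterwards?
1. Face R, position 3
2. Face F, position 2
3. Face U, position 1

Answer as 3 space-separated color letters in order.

Answer: R Y G

Derivation:
After move 1 (R): R=RRRR U=WGWG F=GYGY D=YBYB B=WBWB
After move 2 (U'): U=GGWW F=OOGY R=GYRR B=RRWB L=WBOO
After move 3 (F): F=GOYO U=GGOB R=WYWR D=RGYB L=WYOB
Query 1: R[3] = R
Query 2: F[2] = Y
Query 3: U[1] = G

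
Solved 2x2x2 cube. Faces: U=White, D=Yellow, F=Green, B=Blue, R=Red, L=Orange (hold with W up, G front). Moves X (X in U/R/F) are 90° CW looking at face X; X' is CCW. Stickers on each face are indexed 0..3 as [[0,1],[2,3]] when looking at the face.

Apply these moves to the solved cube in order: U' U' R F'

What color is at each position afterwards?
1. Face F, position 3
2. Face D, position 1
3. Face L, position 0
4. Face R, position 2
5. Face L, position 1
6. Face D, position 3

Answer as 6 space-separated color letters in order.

After move 1 (U'): U=WWWW F=OOGG R=GGRR B=RRBB L=BBOO
After move 2 (U'): U=WWWW F=BBGG R=OORR B=GGBB L=RROO
After move 3 (R): R=RORO U=WBWG F=BYGY D=YBYG B=WGWB
After move 4 (F'): F=YYBG U=WBRR R=BOYO D=ROYG L=RGOW
Query 1: F[3] = G
Query 2: D[1] = O
Query 3: L[0] = R
Query 4: R[2] = Y
Query 5: L[1] = G
Query 6: D[3] = G

Answer: G O R Y G G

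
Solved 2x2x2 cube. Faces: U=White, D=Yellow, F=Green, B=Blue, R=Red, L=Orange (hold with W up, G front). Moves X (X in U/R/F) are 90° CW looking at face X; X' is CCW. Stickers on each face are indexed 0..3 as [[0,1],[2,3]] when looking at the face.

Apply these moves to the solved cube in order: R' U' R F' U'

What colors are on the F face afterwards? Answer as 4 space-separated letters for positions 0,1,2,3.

After move 1 (R'): R=RRRR U=WBWB F=GWGW D=YGYG B=YBYB
After move 2 (U'): U=BBWW F=OOGW R=GWRR B=RRYB L=YBOO
After move 3 (R): R=RGRW U=BOWW F=OGGG D=YYYR B=WRBB
After move 4 (F'): F=GGOG U=BORR R=YGYW D=BOYR L=YWOW
After move 5 (U'): U=ORBR F=YWOG R=GGYW B=YGBB L=WROW
Query: F face = YWOG

Answer: Y W O G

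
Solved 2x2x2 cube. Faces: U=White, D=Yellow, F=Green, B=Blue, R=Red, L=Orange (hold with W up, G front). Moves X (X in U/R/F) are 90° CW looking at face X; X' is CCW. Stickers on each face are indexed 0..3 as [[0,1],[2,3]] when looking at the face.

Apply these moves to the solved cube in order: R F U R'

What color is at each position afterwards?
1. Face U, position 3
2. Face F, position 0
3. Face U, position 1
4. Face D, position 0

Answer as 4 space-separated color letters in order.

After move 1 (R): R=RRRR U=WGWG F=GYGY D=YBYB B=WBWB
After move 2 (F): F=GGYY U=WGOO R=WRGR D=RRYB L=OYOB
After move 3 (U): U=OWOG F=WRYY R=WBGR B=OYWB L=GGOB
After move 4 (R'): R=BRWG U=OWOO F=WWYG D=RRYY B=BYRB
Query 1: U[3] = O
Query 2: F[0] = W
Query 3: U[1] = W
Query 4: D[0] = R

Answer: O W W R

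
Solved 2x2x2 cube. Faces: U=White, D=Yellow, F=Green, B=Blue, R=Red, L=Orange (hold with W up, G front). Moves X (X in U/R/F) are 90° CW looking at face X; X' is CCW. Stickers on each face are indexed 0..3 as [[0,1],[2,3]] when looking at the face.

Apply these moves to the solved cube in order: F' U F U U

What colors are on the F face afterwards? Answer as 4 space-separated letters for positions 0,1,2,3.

Answer: O W G R

Derivation:
After move 1 (F'): F=GGGG U=WWRR R=YRYR D=OOYY L=OWOW
After move 2 (U): U=RWRW F=YRGG R=BBYR B=OWBB L=GGOW
After move 3 (F): F=GYGR U=RWWG R=RBWR D=YBYY L=GOOO
After move 4 (U): U=WRGW F=RBGR R=OWWR B=GOBB L=GYOO
After move 5 (U): U=GWWR F=OWGR R=GOWR B=GYBB L=RBOO
Query: F face = OWGR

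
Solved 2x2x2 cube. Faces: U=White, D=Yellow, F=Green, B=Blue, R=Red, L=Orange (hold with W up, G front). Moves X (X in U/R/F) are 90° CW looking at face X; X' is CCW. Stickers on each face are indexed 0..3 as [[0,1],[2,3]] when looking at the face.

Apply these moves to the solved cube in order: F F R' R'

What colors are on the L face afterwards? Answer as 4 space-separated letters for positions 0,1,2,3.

Answer: O R O R

Derivation:
After move 1 (F): F=GGGG U=WWOO R=WRWR D=RRYY L=OYOY
After move 2 (F): F=GGGG U=WWYY R=OROR D=WWYY L=OROR
After move 3 (R'): R=RROO U=WBYB F=GWGY D=WGYG B=YBWB
After move 4 (R'): R=RORO U=WWYY F=GBGB D=WWYY B=GBGB
Query: L face = OROR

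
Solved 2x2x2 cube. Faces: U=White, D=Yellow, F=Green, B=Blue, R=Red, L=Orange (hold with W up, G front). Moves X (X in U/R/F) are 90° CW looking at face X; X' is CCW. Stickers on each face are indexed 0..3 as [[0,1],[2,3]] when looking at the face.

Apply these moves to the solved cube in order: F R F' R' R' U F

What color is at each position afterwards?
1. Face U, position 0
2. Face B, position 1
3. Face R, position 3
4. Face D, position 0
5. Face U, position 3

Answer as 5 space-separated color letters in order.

Answer: W G B W W

Derivation:
After move 1 (F): F=GGGG U=WWOO R=WRWR D=RRYY L=OYOY
After move 2 (R): R=WWRR U=WGOG F=GRGY D=RBYB B=OBWB
After move 3 (F'): F=RYGG U=WGWR R=BWRR D=YYYB L=OGOO
After move 4 (R'): R=WRBR U=WWWO F=RGGR D=YYYG B=BBYB
After move 5 (R'): R=RRWB U=WYWB F=RWGO D=YGYR B=GBYB
After move 6 (U): U=WWBY F=RRGO R=GBWB B=OGYB L=RWOO
After move 7 (F): F=GROR U=WWOW R=BBYB D=WGYR L=RYOG
Query 1: U[0] = W
Query 2: B[1] = G
Query 3: R[3] = B
Query 4: D[0] = W
Query 5: U[3] = W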